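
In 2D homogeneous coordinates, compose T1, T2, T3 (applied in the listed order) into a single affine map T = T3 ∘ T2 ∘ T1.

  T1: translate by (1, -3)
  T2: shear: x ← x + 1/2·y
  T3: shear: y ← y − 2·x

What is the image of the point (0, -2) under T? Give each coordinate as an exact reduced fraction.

T1 translate by (1, -3): (0, -2) → (1, -5)
T2 shear: x ← x + 1/2·y: (1, -5) → (-3/2, -5)
T3 shear: y ← y − 2·x: (-3/2, -5) → (-3/2, -2)

T(p) = (-3/2, -2)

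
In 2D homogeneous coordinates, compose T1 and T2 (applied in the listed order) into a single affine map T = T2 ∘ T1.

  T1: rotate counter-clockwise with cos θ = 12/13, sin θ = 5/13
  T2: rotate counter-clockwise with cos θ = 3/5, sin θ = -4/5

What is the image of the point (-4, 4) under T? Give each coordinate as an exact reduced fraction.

T1 rotate counter-clockwise with cos θ = 12/13, sin θ = 5/13: (-4, 4) → (-68/13, 28/13)
T2 rotate counter-clockwise with cos θ = 3/5, sin θ = -4/5: (-68/13, 28/13) → (-92/65, 356/65)

T(p) = (-92/65, 356/65)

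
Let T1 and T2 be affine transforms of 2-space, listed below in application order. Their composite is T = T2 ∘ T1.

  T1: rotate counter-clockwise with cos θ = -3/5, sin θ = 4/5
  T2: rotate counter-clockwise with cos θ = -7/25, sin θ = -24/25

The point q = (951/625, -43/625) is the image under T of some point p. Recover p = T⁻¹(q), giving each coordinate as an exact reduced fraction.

T1 = [-3/5 -4/5 0; 4/5 -3/5 0; 0 0 1]
T2·T1 = [117/125 -44/125 0; 44/125 117/125 0; 0 0 1]
det M = 1; M⁻¹ = [117/125 44/125 0; -44/125 117/125 0; 0 0 1]
M⁻¹ · (951/625, -43/625)ᵀ = (7/5, -3/5)ᵀ

p = (7/5, -3/5)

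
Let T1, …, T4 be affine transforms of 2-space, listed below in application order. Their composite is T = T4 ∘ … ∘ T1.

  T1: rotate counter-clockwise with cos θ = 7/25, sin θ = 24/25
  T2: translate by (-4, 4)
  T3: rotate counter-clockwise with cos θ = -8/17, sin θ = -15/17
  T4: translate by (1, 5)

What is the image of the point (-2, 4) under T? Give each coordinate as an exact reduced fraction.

T(p) = (661/85, 927/85)

T1 rotate counter-clockwise with cos θ = 7/25, sin θ = 24/25: (-2, 4) → (-22/5, -4/5)
T2 translate by (-4, 4): (-22/5, -4/5) → (-42/5, 16/5)
T3 rotate counter-clockwise with cos θ = -8/17, sin θ = -15/17: (-42/5, 16/5) → (576/85, 502/85)
T4 translate by (1, 5): (576/85, 502/85) → (661/85, 927/85)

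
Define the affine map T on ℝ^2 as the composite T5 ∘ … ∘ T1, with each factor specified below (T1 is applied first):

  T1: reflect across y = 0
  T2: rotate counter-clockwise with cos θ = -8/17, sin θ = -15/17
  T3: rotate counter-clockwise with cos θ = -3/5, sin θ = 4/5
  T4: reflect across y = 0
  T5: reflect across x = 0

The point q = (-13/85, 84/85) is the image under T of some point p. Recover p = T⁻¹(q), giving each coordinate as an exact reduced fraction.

p = (0, 1)

T1 = [1 0 0; 0 -1 0; 0 0 1]
T2·T1 = [-8/17 -15/17 0; -15/17 8/17 0; 0 0 1]
T3·…·T1 = [84/85 13/85 0; 13/85 -84/85 0; 0 0 1]
T4·…·T1 = [84/85 13/85 0; -13/85 84/85 0; 0 0 1]
T5·…·T1 = [-84/85 -13/85 0; -13/85 84/85 0; 0 0 1]
det M = -1; M⁻¹ = [-84/85 -13/85 0; -13/85 84/85 0; 0 0 1]
M⁻¹ · (-13/85, 84/85)ᵀ = (0, 1)ᵀ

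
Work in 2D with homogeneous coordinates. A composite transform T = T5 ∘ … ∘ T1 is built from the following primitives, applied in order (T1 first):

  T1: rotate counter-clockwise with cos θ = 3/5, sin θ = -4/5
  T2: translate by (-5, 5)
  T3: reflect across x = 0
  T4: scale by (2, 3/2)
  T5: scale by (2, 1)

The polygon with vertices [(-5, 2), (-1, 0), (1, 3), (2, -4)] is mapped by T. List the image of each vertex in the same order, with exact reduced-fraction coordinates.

T1 rotate counter-clockwise with cos θ = 3/5, sin θ = -4/5: (-5, 2) → (-7/5, 26/5); (-1, 0) → (-3/5, 4/5); (1, 3) → (3, 1); (2, -4) → (-2, -4)
T2 translate by (-5, 5): (-7/5, 26/5) → (-32/5, 51/5); (-3/5, 4/5) → (-28/5, 29/5); (3, 1) → (-2, 6); (-2, -4) → (-7, 1)
T3 reflect across x = 0: (-32/5, 51/5) → (32/5, 51/5); (-28/5, 29/5) → (28/5, 29/5); (-2, 6) → (2, 6); (-7, 1) → (7, 1)
T4 scale by (2, 3/2): (32/5, 51/5) → (64/5, 153/10); (28/5, 29/5) → (56/5, 87/10); (2, 6) → (4, 9); (7, 1) → (14, 3/2)
T5 scale by (2, 1): (64/5, 153/10) → (128/5, 153/10); (56/5, 87/10) → (112/5, 87/10); (4, 9) → (8, 9); (14, 3/2) → (28, 3/2)

image vertices: (128/5, 153/10), (112/5, 87/10), (8, 9), (28, 3/2)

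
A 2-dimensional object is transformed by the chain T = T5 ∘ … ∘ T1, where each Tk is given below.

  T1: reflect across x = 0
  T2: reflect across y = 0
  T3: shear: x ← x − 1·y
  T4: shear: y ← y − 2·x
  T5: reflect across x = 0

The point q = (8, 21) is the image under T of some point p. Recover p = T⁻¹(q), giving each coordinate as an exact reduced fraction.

T1 = [-1 0 0; 0 1 0; 0 0 1]
T2·T1 = [-1 0 0; 0 -1 0; 0 0 1]
T3·…·T1 = [-1 1 0; 0 -1 0; 0 0 1]
T4·…·T1 = [-1 1 0; 2 -3 0; 0 0 1]
T5·…·T1 = [1 -1 0; 2 -3 0; 0 0 1]
det M = -1; M⁻¹ = [3 -1 0; 2 -1 0; 0 0 1]
M⁻¹ · (8, 21)ᵀ = (3, -5)ᵀ

p = (3, -5)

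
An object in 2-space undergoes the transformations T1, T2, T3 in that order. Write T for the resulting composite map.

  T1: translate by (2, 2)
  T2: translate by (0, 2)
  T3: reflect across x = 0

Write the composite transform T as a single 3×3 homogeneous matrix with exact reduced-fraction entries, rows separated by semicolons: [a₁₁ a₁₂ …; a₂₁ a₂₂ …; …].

T1 = [1 0 2; 0 1 2; 0 0 1]
T2·T1 = [1 0 2; 0 1 4; 0 0 1]
T3·…·T1 = [-1 0 -2; 0 1 4; 0 0 1]

T = [-1 0 -2; 0 1 4; 0 0 1]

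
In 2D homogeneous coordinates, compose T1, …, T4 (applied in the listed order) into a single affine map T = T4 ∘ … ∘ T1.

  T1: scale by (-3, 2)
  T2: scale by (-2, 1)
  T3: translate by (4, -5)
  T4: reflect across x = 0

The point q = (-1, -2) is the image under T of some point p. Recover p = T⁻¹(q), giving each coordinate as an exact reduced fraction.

T1 = [-3 0 0; 0 2 0; 0 0 1]
T2·T1 = [6 0 0; 0 2 0; 0 0 1]
T3·…·T1 = [6 0 4; 0 2 -5; 0 0 1]
T4·…·T1 = [-6 0 -4; 0 2 -5; 0 0 1]
det M = -12; M⁻¹ = [-1/6 0 -2/3; 0 1/2 5/2; 0 0 1]
M⁻¹ · (-1, -2)ᵀ = (-1/2, 3/2)ᵀ

p = (-1/2, 3/2)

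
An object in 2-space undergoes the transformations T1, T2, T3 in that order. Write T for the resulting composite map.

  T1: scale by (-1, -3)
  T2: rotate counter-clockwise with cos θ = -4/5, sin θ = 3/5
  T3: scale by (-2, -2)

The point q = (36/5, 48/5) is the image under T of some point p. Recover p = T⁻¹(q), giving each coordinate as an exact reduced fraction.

p = (0, -2)

T1 = [-1 0 0; 0 -3 0; 0 0 1]
T2·T1 = [4/5 9/5 0; -3/5 12/5 0; 0 0 1]
T3·…·T1 = [-8/5 -18/5 0; 6/5 -24/5 0; 0 0 1]
det M = 12; M⁻¹ = [-2/5 3/10 0; -1/10 -2/15 0; 0 0 1]
M⁻¹ · (36/5, 48/5)ᵀ = (0, -2)ᵀ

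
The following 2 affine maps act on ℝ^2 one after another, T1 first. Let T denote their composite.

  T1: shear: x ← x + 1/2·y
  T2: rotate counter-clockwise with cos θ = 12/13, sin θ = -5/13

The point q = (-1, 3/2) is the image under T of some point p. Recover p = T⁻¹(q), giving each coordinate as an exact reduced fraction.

p = (-2, 1)

T1 = [1 1/2 0; 0 1 0; 0 0 1]
T2·T1 = [12/13 11/13 0; -5/13 19/26 0; 0 0 1]
det M = 1; M⁻¹ = [19/26 -11/13 0; 5/13 12/13 0; 0 0 1]
M⁻¹ · (-1, 3/2)ᵀ = (-2, 1)ᵀ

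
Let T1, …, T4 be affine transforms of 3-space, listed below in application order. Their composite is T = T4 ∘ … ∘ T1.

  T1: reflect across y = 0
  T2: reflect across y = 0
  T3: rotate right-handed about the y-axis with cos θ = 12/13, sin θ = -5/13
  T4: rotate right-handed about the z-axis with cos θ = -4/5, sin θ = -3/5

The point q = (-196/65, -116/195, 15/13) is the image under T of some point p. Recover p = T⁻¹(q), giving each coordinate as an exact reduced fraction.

T1 = [1 0 0 0; 0 -1 0 0; 0 0 1 0; 0 0 0 1]
T2·T1 = [1 0 0 0; 0 1 0 0; 0 0 1 0; 0 0 0 1]
T3·…·T1 = [12/13 0 -5/13 0; 0 1 0 0; 5/13 0 12/13 0; 0 0 0 1]
T4·…·T1 = [-48/65 3/5 4/13 0; -36/65 -4/5 3/13 0; 5/13 0 12/13 0; 0 0 0 1]
det M = 1; M⁻¹ = [-48/65 -36/65 5/13 0; 3/5 -4/5 0 0; 4/13 3/13 12/13 0; 0 0 0 1]
M⁻¹ · (-196/65, -116/195, 15/13)ᵀ = (3, -4/3, 0)ᵀ

p = (3, -4/3, 0)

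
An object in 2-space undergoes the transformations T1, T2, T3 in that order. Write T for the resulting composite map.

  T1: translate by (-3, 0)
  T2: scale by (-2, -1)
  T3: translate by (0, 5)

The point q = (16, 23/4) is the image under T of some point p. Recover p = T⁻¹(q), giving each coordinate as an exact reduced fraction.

T1 = [1 0 -3; 0 1 0; 0 0 1]
T2·T1 = [-2 0 6; 0 -1 0; 0 0 1]
T3·…·T1 = [-2 0 6; 0 -1 5; 0 0 1]
det M = 2; M⁻¹ = [-1/2 0 3; 0 -1 5; 0 0 1]
M⁻¹ · (16, 23/4)ᵀ = (-5, -3/4)ᵀ

p = (-5, -3/4)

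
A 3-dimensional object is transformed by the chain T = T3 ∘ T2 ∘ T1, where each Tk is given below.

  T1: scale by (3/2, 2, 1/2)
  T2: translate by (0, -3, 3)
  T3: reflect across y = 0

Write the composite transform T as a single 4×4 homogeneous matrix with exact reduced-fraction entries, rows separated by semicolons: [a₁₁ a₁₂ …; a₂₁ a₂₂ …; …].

T1 = [3/2 0 0 0; 0 2 0 0; 0 0 1/2 0; 0 0 0 1]
T2·T1 = [3/2 0 0 0; 0 2 0 -3; 0 0 1/2 3; 0 0 0 1]
T3·…·T1 = [3/2 0 0 0; 0 -2 0 3; 0 0 1/2 3; 0 0 0 1]

T = [3/2 0 0 0; 0 -2 0 3; 0 0 1/2 3; 0 0 0 1]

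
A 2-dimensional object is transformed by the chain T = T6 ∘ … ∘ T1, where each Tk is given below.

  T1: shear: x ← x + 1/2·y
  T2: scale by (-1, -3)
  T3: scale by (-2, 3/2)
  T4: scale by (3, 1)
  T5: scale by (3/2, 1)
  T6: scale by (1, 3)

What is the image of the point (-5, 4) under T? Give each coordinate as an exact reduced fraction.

T1 shear: x ← x + 1/2·y: (-5, 4) → (-3, 4)
T2 scale by (-1, -3): (-3, 4) → (3, -12)
T3 scale by (-2, 3/2): (3, -12) → (-6, -18)
T4 scale by (3, 1): (-6, -18) → (-18, -18)
T5 scale by (3/2, 1): (-18, -18) → (-27, -18)
T6 scale by (1, 3): (-27, -18) → (-27, -54)

T(p) = (-27, -54)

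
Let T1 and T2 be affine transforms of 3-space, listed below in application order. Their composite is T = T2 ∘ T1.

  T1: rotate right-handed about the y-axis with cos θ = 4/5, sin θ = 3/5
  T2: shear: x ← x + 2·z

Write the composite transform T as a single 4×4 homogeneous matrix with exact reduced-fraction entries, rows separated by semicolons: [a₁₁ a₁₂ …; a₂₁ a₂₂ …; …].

T1 = [4/5 0 3/5 0; 0 1 0 0; -3/5 0 4/5 0; 0 0 0 1]
T2·T1 = [-2/5 0 11/5 0; 0 1 0 0; -3/5 0 4/5 0; 0 0 0 1]

T = [-2/5 0 11/5 0; 0 1 0 0; -3/5 0 4/5 0; 0 0 0 1]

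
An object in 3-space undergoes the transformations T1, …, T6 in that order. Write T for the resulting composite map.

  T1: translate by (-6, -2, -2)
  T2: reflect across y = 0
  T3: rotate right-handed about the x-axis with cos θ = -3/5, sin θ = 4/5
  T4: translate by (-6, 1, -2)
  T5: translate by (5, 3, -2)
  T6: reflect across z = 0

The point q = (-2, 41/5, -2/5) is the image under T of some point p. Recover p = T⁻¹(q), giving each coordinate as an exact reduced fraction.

p = (5, 1, -4)

T1 = [1 0 0 -6; 0 1 0 -2; 0 0 1 -2; 0 0 0 1]
T2·T1 = [1 0 0 -6; 0 -1 0 2; 0 0 1 -2; 0 0 0 1]
T3·…·T1 = [1 0 0 -6; 0 3/5 -4/5 2/5; 0 -4/5 -3/5 14/5; 0 0 0 1]
T4·…·T1 = [1 0 0 -12; 0 3/5 -4/5 7/5; 0 -4/5 -3/5 4/5; 0 0 0 1]
T5·…·T1 = [1 0 0 -7; 0 3/5 -4/5 22/5; 0 -4/5 -3/5 -6/5; 0 0 0 1]
T6·…·T1 = [1 0 0 -7; 0 3/5 -4/5 22/5; 0 4/5 3/5 6/5; 0 0 0 1]
det M = 1; M⁻¹ = [1 0 0 7; 0 3/5 4/5 -18/5; 0 -4/5 3/5 14/5; 0 0 0 1]
M⁻¹ · (-2, 41/5, -2/5)ᵀ = (5, 1, -4)ᵀ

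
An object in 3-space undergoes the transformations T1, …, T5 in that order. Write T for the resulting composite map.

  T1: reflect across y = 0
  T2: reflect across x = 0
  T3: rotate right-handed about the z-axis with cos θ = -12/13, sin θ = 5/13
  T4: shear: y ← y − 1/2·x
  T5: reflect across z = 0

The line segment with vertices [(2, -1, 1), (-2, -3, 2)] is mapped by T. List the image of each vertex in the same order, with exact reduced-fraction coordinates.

T1 reflect across y = 0: (2, -1, 1) → (2, 1, 1); (-2, -3, 2) → (-2, 3, 2)
T2 reflect across x = 0: (2, 1, 1) → (-2, 1, 1); (-2, 3, 2) → (2, 3, 2)
T3 rotate right-handed about the z-axis with cos θ = -12/13, sin θ = 5/13: (-2, 1, 1) → (19/13, -22/13, 1); (2, 3, 2) → (-3, -2, 2)
T4 shear: y ← y − 1/2·x: (19/13, -22/13, 1) → (19/13, -63/26, 1); (-3, -2, 2) → (-3, -1/2, 2)
T5 reflect across z = 0: (19/13, -63/26, 1) → (19/13, -63/26, -1); (-3, -1/2, 2) → (-3, -1/2, -2)

image vertices: (19/13, -63/26, -1), (-3, -1/2, -2)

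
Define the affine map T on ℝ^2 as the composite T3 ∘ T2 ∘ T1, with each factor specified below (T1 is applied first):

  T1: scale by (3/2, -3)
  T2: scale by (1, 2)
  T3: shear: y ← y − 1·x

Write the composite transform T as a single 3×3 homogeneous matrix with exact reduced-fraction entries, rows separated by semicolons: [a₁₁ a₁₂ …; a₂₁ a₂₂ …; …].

T1 = [3/2 0 0; 0 -3 0; 0 0 1]
T2·T1 = [3/2 0 0; 0 -6 0; 0 0 1]
T3·…·T1 = [3/2 0 0; -3/2 -6 0; 0 0 1]

T = [3/2 0 0; -3/2 -6 0; 0 0 1]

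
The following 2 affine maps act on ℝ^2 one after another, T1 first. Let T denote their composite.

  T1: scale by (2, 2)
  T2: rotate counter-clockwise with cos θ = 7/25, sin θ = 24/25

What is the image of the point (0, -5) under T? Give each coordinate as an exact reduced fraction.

T1 scale by (2, 2): (0, -5) → (0, -10)
T2 rotate counter-clockwise with cos θ = 7/25, sin θ = 24/25: (0, -10) → (48/5, -14/5)

T(p) = (48/5, -14/5)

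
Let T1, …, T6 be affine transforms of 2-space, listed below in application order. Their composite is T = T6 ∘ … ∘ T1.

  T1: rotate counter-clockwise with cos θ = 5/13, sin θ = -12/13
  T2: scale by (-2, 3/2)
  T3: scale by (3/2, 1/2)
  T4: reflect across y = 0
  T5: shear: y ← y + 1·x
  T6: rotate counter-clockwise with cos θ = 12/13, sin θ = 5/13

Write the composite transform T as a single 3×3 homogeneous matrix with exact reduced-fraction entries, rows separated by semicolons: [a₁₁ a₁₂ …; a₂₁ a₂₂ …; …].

T = [-150/169 -933/676 0; -147/169 -657/169 0; 0 0 1]

T1 = [5/13 12/13 0; -12/13 5/13 0; 0 0 1]
T2·T1 = [-10/13 -24/13 0; -18/13 15/26 0; 0 0 1]
T3·…·T1 = [-15/13 -36/13 0; -9/13 15/52 0; 0 0 1]
T4·…·T1 = [-15/13 -36/13 0; 9/13 -15/52 0; 0 0 1]
T5·…·T1 = [-15/13 -36/13 0; -6/13 -159/52 0; 0 0 1]
T6·…·T1 = [-150/169 -933/676 0; -147/169 -657/169 0; 0 0 1]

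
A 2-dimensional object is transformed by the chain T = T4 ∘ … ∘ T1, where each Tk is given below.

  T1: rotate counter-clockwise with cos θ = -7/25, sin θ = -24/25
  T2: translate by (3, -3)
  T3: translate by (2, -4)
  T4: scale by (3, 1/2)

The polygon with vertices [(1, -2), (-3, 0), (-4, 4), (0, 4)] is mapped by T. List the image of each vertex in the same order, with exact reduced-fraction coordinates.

T1 rotate counter-clockwise with cos θ = -7/25, sin θ = -24/25: (1, -2) → (-11/5, -2/5); (-3, 0) → (21/25, 72/25); (-4, 4) → (124/25, 68/25); (0, 4) → (96/25, -28/25)
T2 translate by (3, -3): (-11/5, -2/5) → (4/5, -17/5); (21/25, 72/25) → (96/25, -3/25); (124/25, 68/25) → (199/25, -7/25); (96/25, -28/25) → (171/25, -103/25)
T3 translate by (2, -4): (4/5, -17/5) → (14/5, -37/5); (96/25, -3/25) → (146/25, -103/25); (199/25, -7/25) → (249/25, -107/25); (171/25, -103/25) → (221/25, -203/25)
T4 scale by (3, 1/2): (14/5, -37/5) → (42/5, -37/10); (146/25, -103/25) → (438/25, -103/50); (249/25, -107/25) → (747/25, -107/50); (221/25, -203/25) → (663/25, -203/50)

image vertices: (42/5, -37/10), (438/25, -103/50), (747/25, -107/50), (663/25, -203/50)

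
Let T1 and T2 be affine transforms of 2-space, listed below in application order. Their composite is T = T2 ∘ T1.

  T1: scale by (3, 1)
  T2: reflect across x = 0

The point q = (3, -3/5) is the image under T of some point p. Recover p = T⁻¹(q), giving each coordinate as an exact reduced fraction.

p = (-1, -3/5)

T1 = [3 0 0; 0 1 0; 0 0 1]
T2·T1 = [-3 0 0; 0 1 0; 0 0 1]
det M = -3; M⁻¹ = [-1/3 0 0; 0 1 0; 0 0 1]
M⁻¹ · (3, -3/5)ᵀ = (-1, -3/5)ᵀ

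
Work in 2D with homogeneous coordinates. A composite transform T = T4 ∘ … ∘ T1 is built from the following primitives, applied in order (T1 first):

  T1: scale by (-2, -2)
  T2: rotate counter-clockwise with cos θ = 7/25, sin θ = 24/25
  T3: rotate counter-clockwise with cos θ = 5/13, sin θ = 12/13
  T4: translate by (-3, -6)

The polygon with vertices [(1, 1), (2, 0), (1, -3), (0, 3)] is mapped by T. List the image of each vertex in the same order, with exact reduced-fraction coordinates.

image vertices: (-61/325, -1852/325), (37/325, -2766/325), (-1693/325, -3876/325), (249/325, -432/325)

T1 scale by (-2, -2): (1, 1) → (-2, -2); (2, 0) → (-4, 0); (1, -3) → (-2, 6); (0, 3) → (0, -6)
T2 rotate counter-clockwise with cos θ = 7/25, sin θ = 24/25: (-2, -2) → (34/25, -62/25); (-4, 0) → (-28/25, -96/25); (-2, 6) → (-158/25, -6/25); (0, -6) → (144/25, -42/25)
T3 rotate counter-clockwise with cos θ = 5/13, sin θ = 12/13: (34/25, -62/25) → (914/325, 98/325); (-28/25, -96/25) → (1012/325, -816/325); (-158/25, -6/25) → (-718/325, -1926/325); (144/25, -42/25) → (1224/325, 1518/325)
T4 translate by (-3, -6): (914/325, 98/325) → (-61/325, -1852/325); (1012/325, -816/325) → (37/325, -2766/325); (-718/325, -1926/325) → (-1693/325, -3876/325); (1224/325, 1518/325) → (249/325, -432/325)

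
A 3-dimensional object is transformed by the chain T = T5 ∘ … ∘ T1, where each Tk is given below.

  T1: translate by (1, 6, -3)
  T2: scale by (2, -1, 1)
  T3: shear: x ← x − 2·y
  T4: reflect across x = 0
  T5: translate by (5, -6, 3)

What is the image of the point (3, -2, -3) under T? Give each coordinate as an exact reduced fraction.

T1 translate by (1, 6, -3): (3, -2, -3) → (4, 4, -6)
T2 scale by (2, -1, 1): (4, 4, -6) → (8, -4, -6)
T3 shear: x ← x − 2·y: (8, -4, -6) → (16, -4, -6)
T4 reflect across x = 0: (16, -4, -6) → (-16, -4, -6)
T5 translate by (5, -6, 3): (-16, -4, -6) → (-11, -10, -3)

T(p) = (-11, -10, -3)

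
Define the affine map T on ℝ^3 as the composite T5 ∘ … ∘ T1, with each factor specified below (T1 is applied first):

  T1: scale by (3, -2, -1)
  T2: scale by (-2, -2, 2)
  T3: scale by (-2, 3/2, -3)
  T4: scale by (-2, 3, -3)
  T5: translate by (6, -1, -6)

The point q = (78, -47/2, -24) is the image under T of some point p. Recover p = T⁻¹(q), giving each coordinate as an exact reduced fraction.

T1 = [3 0 0 0; 0 -2 0 0; 0 0 -1 0; 0 0 0 1]
T2·T1 = [-6 0 0 0; 0 4 0 0; 0 0 -2 0; 0 0 0 1]
T3·…·T1 = [12 0 0 0; 0 6 0 0; 0 0 6 0; 0 0 0 1]
T4·…·T1 = [-24 0 0 0; 0 18 0 0; 0 0 -18 0; 0 0 0 1]
T5·…·T1 = [-24 0 0 6; 0 18 0 -1; 0 0 -18 -6; 0 0 0 1]
det M = 7776; M⁻¹ = [-1/24 0 0 1/4; 0 1/18 0 1/18; 0 0 -1/18 -1/3; 0 0 0 1]
M⁻¹ · (78, -47/2, -24)ᵀ = (-3, -5/4, 1)ᵀ

p = (-3, -5/4, 1)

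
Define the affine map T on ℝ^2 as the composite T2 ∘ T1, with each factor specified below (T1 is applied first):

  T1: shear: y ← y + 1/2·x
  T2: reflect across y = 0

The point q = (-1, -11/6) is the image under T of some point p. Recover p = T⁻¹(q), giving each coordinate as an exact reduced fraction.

p = (-1, 7/3)

T1 = [1 0 0; 1/2 1 0; 0 0 1]
T2·T1 = [1 0 0; -1/2 -1 0; 0 0 1]
det M = -1; M⁻¹ = [1 0 0; -1/2 -1 0; 0 0 1]
M⁻¹ · (-1, -11/6)ᵀ = (-1, 7/3)ᵀ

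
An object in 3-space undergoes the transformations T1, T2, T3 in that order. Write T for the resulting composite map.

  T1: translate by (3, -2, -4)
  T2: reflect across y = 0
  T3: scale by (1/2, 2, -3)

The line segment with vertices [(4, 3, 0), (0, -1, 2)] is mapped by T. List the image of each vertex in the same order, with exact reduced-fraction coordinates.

T1 translate by (3, -2, -4): (4, 3, 0) → (7, 1, -4); (0, -1, 2) → (3, -3, -2)
T2 reflect across y = 0: (7, 1, -4) → (7, -1, -4); (3, -3, -2) → (3, 3, -2)
T3 scale by (1/2, 2, -3): (7, -1, -4) → (7/2, -2, 12); (3, 3, -2) → (3/2, 6, 6)

image vertices: (7/2, -2, 12), (3/2, 6, 6)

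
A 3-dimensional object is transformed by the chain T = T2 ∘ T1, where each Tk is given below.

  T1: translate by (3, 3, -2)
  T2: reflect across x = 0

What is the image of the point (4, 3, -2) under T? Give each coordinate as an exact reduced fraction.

T(p) = (-7, 6, -4)

T1 translate by (3, 3, -2): (4, 3, -2) → (7, 6, -4)
T2 reflect across x = 0: (7, 6, -4) → (-7, 6, -4)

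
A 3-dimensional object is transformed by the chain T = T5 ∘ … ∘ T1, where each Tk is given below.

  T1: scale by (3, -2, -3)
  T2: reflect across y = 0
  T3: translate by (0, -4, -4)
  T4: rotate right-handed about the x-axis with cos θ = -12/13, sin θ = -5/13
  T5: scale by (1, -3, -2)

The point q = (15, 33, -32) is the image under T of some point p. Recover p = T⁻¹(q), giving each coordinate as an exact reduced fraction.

T1 = [3 0 0 0; 0 -2 0 0; 0 0 -3 0; 0 0 0 1]
T2·T1 = [3 0 0 0; 0 2 0 0; 0 0 -3 0; 0 0 0 1]
T3·…·T1 = [3 0 0 0; 0 2 0 -4; 0 0 -3 -4; 0 0 0 1]
T4·…·T1 = [3 0 0 0; 0 -24/13 -15/13 28/13; 0 -10/13 36/13 68/13; 0 0 0 1]
T5·…·T1 = [3 0 0 0; 0 72/13 45/13 -84/13; 0 20/13 -72/13 -136/13; 0 0 0 1]
det M = -108; M⁻¹ = [1/3 0 0 0; 0 2/13 5/52 2; 0 5/117 -2/13 -4/3; 0 0 0 1]
M⁻¹ · (15, 33, -32)ᵀ = (5, 4, 5)ᵀ

p = (5, 4, 5)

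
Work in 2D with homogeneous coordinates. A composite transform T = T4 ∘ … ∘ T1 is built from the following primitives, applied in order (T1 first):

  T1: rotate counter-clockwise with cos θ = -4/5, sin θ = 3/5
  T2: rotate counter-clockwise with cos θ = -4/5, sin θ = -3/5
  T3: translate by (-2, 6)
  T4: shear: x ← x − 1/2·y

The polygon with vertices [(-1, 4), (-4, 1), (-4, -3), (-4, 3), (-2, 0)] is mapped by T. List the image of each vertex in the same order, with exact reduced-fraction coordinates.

T1 rotate counter-clockwise with cos θ = -4/5, sin θ = 3/5: (-1, 4) → (-8/5, -19/5); (-4, 1) → (13/5, -16/5); (-4, -3) → (5, 0); (-4, 3) → (7/5, -24/5); (-2, 0) → (8/5, -6/5)
T2 rotate counter-clockwise with cos θ = -4/5, sin θ = -3/5: (-8/5, -19/5) → (-1, 4); (13/5, -16/5) → (-4, 1); (5, 0) → (-4, -3); (7/5, -24/5) → (-4, 3); (8/5, -6/5) → (-2, 0)
T3 translate by (-2, 6): (-1, 4) → (-3, 10); (-4, 1) → (-6, 7); (-4, -3) → (-6, 3); (-4, 3) → (-6, 9); (-2, 0) → (-4, 6)
T4 shear: x ← x − 1/2·y: (-3, 10) → (-8, 10); (-6, 7) → (-19/2, 7); (-6, 3) → (-15/2, 3); (-6, 9) → (-21/2, 9); (-4, 6) → (-7, 6)

image vertices: (-8, 10), (-19/2, 7), (-15/2, 3), (-21/2, 9), (-7, 6)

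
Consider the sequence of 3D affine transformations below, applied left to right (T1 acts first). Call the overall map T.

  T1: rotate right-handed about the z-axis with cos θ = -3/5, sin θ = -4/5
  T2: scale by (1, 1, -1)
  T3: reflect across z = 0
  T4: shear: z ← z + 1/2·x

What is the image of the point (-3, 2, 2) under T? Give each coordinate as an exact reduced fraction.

T(p) = (17/5, 6/5, 37/10)

T1 rotate right-handed about the z-axis with cos θ = -3/5, sin θ = -4/5: (-3, 2, 2) → (17/5, 6/5, 2)
T2 scale by (1, 1, -1): (17/5, 6/5, 2) → (17/5, 6/5, -2)
T3 reflect across z = 0: (17/5, 6/5, -2) → (17/5, 6/5, 2)
T4 shear: z ← z + 1/2·x: (17/5, 6/5, 2) → (17/5, 6/5, 37/10)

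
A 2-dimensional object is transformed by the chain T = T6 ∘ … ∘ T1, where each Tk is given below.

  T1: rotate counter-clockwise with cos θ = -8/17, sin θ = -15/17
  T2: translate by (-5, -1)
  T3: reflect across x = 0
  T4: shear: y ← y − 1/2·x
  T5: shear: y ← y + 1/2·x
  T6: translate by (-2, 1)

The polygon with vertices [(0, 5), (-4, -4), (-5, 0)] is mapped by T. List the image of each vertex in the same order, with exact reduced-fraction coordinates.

T1 rotate counter-clockwise with cos θ = -8/17, sin θ = -15/17: (0, 5) → (75/17, -40/17); (-4, -4) → (-28/17, 92/17); (-5, 0) → (40/17, 75/17)
T2 translate by (-5, -1): (75/17, -40/17) → (-10/17, -57/17); (-28/17, 92/17) → (-113/17, 75/17); (40/17, 75/17) → (-45/17, 58/17)
T3 reflect across x = 0: (-10/17, -57/17) → (10/17, -57/17); (-113/17, 75/17) → (113/17, 75/17); (-45/17, 58/17) → (45/17, 58/17)
T4 shear: y ← y − 1/2·x: (10/17, -57/17) → (10/17, -62/17); (113/17, 75/17) → (113/17, 37/34); (45/17, 58/17) → (45/17, 71/34)
T5 shear: y ← y + 1/2·x: (10/17, -62/17) → (10/17, -57/17); (113/17, 37/34) → (113/17, 75/17); (45/17, 71/34) → (45/17, 58/17)
T6 translate by (-2, 1): (10/17, -57/17) → (-24/17, -40/17); (113/17, 75/17) → (79/17, 92/17); (45/17, 58/17) → (11/17, 75/17)

image vertices: (-24/17, -40/17), (79/17, 92/17), (11/17, 75/17)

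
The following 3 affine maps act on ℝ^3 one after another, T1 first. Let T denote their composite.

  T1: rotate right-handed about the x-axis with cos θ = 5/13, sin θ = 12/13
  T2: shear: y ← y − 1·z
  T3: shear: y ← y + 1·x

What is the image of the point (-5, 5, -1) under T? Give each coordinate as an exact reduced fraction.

T(p) = (-5, -83/13, 55/13)

T1 rotate right-handed about the x-axis with cos θ = 5/13, sin θ = 12/13: (-5, 5, -1) → (-5, 37/13, 55/13)
T2 shear: y ← y − 1·z: (-5, 37/13, 55/13) → (-5, -18/13, 55/13)
T3 shear: y ← y + 1·x: (-5, -18/13, 55/13) → (-5, -83/13, 55/13)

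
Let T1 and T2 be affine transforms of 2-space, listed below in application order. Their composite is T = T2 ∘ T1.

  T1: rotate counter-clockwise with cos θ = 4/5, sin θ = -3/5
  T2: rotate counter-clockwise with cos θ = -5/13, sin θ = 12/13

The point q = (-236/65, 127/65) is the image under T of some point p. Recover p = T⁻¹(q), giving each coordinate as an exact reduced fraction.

T1 = [4/5 3/5 0; -3/5 4/5 0; 0 0 1]
T2·T1 = [16/65 -63/65 0; 63/65 16/65 0; 0 0 1]
det M = 1; M⁻¹ = [16/65 63/65 0; -63/65 16/65 0; 0 0 1]
M⁻¹ · (-236/65, 127/65)ᵀ = (1, 4)ᵀ

p = (1, 4)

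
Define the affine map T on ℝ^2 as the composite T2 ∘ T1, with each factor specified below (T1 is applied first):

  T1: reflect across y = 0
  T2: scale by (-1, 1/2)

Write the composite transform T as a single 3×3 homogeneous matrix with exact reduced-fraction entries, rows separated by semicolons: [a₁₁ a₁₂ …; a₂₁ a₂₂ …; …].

T = [-1 0 0; 0 -1/2 0; 0 0 1]

T1 = [1 0 0; 0 -1 0; 0 0 1]
T2·T1 = [-1 0 0; 0 -1/2 0; 0 0 1]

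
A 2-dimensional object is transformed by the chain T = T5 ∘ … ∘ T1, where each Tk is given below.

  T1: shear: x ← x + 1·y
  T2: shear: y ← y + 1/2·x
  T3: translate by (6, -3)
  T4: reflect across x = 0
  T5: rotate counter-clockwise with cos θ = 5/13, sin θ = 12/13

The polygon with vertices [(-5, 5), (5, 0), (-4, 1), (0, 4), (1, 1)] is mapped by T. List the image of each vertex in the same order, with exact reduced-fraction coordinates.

T1 shear: x ← x + 1·y: (-5, 5) → (0, 5); (5, 0) → (5, 0); (-4, 1) → (-3, 1); (0, 4) → (4, 4); (1, 1) → (2, 1)
T2 shear: y ← y + 1/2·x: (0, 5) → (0, 5); (5, 0) → (5, 5/2); (-3, 1) → (-3, -1/2); (4, 4) → (4, 6); (2, 1) → (2, 2)
T3 translate by (6, -3): (0, 5) → (6, 2); (5, 5/2) → (11, -1/2); (-3, -1/2) → (3, -7/2); (4, 6) → (10, 3); (2, 2) → (8, -1)
T4 reflect across x = 0: (6, 2) → (-6, 2); (11, -1/2) → (-11, -1/2); (3, -7/2) → (-3, -7/2); (10, 3) → (-10, 3); (8, -1) → (-8, -1)
T5 rotate counter-clockwise with cos θ = 5/13, sin θ = 12/13: (-6, 2) → (-54/13, -62/13); (-11, -1/2) → (-49/13, -269/26); (-3, -7/2) → (27/13, -107/26); (-10, 3) → (-86/13, -105/13); (-8, -1) → (-28/13, -101/13)

image vertices: (-54/13, -62/13), (-49/13, -269/26), (27/13, -107/26), (-86/13, -105/13), (-28/13, -101/13)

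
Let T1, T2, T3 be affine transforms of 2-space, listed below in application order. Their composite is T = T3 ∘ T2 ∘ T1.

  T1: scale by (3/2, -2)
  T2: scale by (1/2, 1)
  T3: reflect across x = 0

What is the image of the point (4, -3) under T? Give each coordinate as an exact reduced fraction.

T(p) = (-3, 6)

T1 scale by (3/2, -2): (4, -3) → (6, 6)
T2 scale by (1/2, 1): (6, 6) → (3, 6)
T3 reflect across x = 0: (3, 6) → (-3, 6)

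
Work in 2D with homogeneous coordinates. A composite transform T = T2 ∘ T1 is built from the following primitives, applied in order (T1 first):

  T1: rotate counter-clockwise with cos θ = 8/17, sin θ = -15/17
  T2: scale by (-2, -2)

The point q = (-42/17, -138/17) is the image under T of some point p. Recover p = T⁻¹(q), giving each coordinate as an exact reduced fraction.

T1 = [8/17 15/17 0; -15/17 8/17 0; 0 0 1]
T2·T1 = [-16/17 -30/17 0; 30/17 -16/17 0; 0 0 1]
det M = 4; M⁻¹ = [-4/17 15/34 0; -15/34 -4/17 0; 0 0 1]
M⁻¹ · (-42/17, -138/17)ᵀ = (-3, 3)ᵀ

p = (-3, 3)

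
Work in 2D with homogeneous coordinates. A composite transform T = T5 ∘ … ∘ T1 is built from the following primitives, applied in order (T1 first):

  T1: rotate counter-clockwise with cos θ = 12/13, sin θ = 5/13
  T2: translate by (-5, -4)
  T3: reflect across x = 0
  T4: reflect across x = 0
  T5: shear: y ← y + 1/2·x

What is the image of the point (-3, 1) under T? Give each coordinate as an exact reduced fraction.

T1 rotate counter-clockwise with cos θ = 12/13, sin θ = 5/13: (-3, 1) → (-41/13, -3/13)
T2 translate by (-5, -4): (-41/13, -3/13) → (-106/13, -55/13)
T3 reflect across x = 0: (-106/13, -55/13) → (106/13, -55/13)
T4 reflect across x = 0: (106/13, -55/13) → (-106/13, -55/13)
T5 shear: y ← y + 1/2·x: (-106/13, -55/13) → (-106/13, -108/13)

T(p) = (-106/13, -108/13)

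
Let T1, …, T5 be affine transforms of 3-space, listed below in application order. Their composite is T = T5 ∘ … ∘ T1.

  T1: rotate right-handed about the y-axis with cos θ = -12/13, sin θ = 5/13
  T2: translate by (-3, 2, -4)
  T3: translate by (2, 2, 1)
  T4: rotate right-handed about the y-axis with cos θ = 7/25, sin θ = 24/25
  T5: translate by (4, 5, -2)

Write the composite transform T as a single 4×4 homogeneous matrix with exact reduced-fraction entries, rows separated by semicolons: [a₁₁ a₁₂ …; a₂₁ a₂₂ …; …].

T = [-204/325 0 -253/325 21/25; 0 1 0 9; 253/325 0 -204/325 -47/25; 0 0 0 1]

T1 = [-12/13 0 5/13 0; 0 1 0 0; -5/13 0 -12/13 0; 0 0 0 1]
T2·T1 = [-12/13 0 5/13 -3; 0 1 0 2; -5/13 0 -12/13 -4; 0 0 0 1]
T3·…·T1 = [-12/13 0 5/13 -1; 0 1 0 4; -5/13 0 -12/13 -3; 0 0 0 1]
T4·…·T1 = [-204/325 0 -253/325 -79/25; 0 1 0 4; 253/325 0 -204/325 3/25; 0 0 0 1]
T5·…·T1 = [-204/325 0 -253/325 21/25; 0 1 0 9; 253/325 0 -204/325 -47/25; 0 0 0 1]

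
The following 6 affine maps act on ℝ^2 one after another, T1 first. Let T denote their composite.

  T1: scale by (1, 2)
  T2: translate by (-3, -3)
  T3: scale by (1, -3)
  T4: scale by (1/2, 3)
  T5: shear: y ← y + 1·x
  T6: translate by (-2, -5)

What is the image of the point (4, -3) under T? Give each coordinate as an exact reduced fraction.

T(p) = (-3/2, 153/2)

T1 scale by (1, 2): (4, -3) → (4, -6)
T2 translate by (-3, -3): (4, -6) → (1, -9)
T3 scale by (1, -3): (1, -9) → (1, 27)
T4 scale by (1/2, 3): (1, 27) → (1/2, 81)
T5 shear: y ← y + 1·x: (1/2, 81) → (1/2, 163/2)
T6 translate by (-2, -5): (1/2, 163/2) → (-3/2, 153/2)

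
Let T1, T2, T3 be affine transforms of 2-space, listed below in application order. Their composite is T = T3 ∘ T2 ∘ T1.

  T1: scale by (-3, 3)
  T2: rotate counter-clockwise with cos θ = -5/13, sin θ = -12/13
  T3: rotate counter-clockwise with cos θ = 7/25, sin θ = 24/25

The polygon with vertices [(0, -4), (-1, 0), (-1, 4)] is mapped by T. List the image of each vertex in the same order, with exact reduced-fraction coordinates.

T1 scale by (-3, 3): (0, -4) → (0, -12); (-1, 0) → (3, 0); (-1, 4) → (3, 12)
T2 rotate counter-clockwise with cos θ = -5/13, sin θ = -12/13: (0, -12) → (-144/13, 60/13); (3, 0) → (-15/13, -36/13); (3, 12) → (129/13, -96/13)
T3 rotate counter-clockwise with cos θ = 7/25, sin θ = 24/25: (-144/13, 60/13) → (-2448/325, -3036/325); (-15/13, -36/13) → (759/325, -612/325); (129/13, -96/13) → (3207/325, 2424/325)

image vertices: (-2448/325, -3036/325), (759/325, -612/325), (3207/325, 2424/325)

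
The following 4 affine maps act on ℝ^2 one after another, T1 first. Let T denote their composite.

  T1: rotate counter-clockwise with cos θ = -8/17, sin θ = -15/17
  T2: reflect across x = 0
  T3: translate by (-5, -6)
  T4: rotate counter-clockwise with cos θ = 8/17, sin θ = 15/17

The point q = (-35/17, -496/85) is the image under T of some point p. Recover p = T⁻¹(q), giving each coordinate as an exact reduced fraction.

T1 = [-8/17 15/17 0; -15/17 -8/17 0; 0 0 1]
T2·T1 = [8/17 -15/17 0; -15/17 -8/17 0; 0 0 1]
T3·…·T1 = [8/17 -15/17 -5; -15/17 -8/17 -6; 0 0 1]
T4·…·T1 = [1 0 50/17; 0 -1 -123/17; 0 0 1]
det M = -1; M⁻¹ = [1 0 -50/17; 0 -1 -123/17; 0 0 1]
M⁻¹ · (-35/17, -496/85)ᵀ = (-5, -7/5)ᵀ

p = (-5, -7/5)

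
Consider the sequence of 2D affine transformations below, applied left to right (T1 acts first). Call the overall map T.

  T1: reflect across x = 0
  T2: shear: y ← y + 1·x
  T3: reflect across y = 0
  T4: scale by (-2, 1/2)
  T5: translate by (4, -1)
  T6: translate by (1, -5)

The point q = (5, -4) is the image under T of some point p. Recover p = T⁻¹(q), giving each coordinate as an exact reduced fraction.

T1 = [-1 0 0; 0 1 0; 0 0 1]
T2·T1 = [-1 0 0; -1 1 0; 0 0 1]
T3·…·T1 = [-1 0 0; 1 -1 0; 0 0 1]
T4·…·T1 = [2 0 0; 1/2 -1/2 0; 0 0 1]
T5·…·T1 = [2 0 4; 1/2 -1/2 -1; 0 0 1]
T6·…·T1 = [2 0 5; 1/2 -1/2 -6; 0 0 1]
det M = -1; M⁻¹ = [1/2 0 -5/2; 1/2 -2 -29/2; 0 0 1]
M⁻¹ · (5, -4)ᵀ = (0, -4)ᵀ

p = (0, -4)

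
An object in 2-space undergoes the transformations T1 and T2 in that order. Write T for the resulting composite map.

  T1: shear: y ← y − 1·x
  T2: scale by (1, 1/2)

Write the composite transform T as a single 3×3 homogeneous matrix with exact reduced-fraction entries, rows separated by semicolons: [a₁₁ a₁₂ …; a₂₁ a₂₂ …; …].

T1 = [1 0 0; -1 1 0; 0 0 1]
T2·T1 = [1 0 0; -1/2 1/2 0; 0 0 1]

T = [1 0 0; -1/2 1/2 0; 0 0 1]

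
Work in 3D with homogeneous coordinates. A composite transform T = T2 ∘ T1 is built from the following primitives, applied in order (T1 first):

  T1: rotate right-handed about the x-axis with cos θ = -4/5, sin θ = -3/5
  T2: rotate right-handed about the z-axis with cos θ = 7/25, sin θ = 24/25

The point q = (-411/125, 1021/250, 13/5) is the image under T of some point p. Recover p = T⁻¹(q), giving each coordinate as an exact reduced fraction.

T1 = [1 0 0 0; 0 -4/5 3/5 0; 0 -3/5 -4/5 0; 0 0 0 1]
T2·T1 = [7/25 96/125 -72/125 0; 24/25 -28/125 21/125 0; 0 -3/5 -4/5 0; 0 0 0 1]
det M = 1; M⁻¹ = [7/25 24/25 0 0; 96/125 -28/125 -3/5 0; -72/125 21/125 -4/5 0; 0 0 0 1]
M⁻¹ · (-411/125, 1021/250, 13/5)ᵀ = (3, -5, 1/2)ᵀ

p = (3, -5, 1/2)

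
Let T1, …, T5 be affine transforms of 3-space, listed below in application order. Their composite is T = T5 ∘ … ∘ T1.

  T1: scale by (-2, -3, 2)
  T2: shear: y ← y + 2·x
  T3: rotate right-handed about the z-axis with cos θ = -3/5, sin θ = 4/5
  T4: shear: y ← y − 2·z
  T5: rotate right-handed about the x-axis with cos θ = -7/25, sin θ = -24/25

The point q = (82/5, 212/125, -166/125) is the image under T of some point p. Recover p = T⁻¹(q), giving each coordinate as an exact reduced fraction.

T1 = [-2 0 0 0; 0 -3 0 0; 0 0 2 0; 0 0 0 1]
T2·T1 = [-2 0 0 0; -4 -3 0 0; 0 0 2 0; 0 0 0 1]
T3·…·T1 = [22/5 12/5 0 0; 4/5 9/5 0 0; 0 0 2 0; 0 0 0 1]
T4·…·T1 = [22/5 12/5 0 0; 4/5 9/5 -4 0; 0 0 2 0; 0 0 0 1]
T5·…·T1 = [22/5 12/5 0 0; -28/125 -63/125 76/25 0; -96/125 -216/125 82/25 0; 0 0 0 1]
det M = 12; M⁻¹ = [3/10 -82/125 76/125 0; -2/15 451/375 -418/375 0; 0 12/25 -7/50 0; 0 0 0 1]
M⁻¹ · (82/5, 212/125, -166/125)ᵀ = (3, 4/3, 1)ᵀ

p = (3, 4/3, 1)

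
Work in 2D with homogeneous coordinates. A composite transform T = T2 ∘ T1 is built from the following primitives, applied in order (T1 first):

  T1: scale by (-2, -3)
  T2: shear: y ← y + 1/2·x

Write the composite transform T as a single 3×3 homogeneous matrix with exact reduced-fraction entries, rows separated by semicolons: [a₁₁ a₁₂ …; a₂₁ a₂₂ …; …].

T = [-2 0 0; -1 -3 0; 0 0 1]

T1 = [-2 0 0; 0 -3 0; 0 0 1]
T2·T1 = [-2 0 0; -1 -3 0; 0 0 1]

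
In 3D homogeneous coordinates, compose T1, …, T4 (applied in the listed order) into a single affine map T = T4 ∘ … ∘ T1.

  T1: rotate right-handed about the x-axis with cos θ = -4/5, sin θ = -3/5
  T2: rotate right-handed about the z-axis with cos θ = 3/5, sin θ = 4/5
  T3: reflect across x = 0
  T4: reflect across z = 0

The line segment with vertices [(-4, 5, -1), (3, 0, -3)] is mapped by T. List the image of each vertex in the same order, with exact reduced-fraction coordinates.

image vertices: (-32/25, -149/25, 11/5), (-81/25, 33/25, -12/5)

T1 rotate right-handed about the x-axis with cos θ = -4/5, sin θ = -3/5: (-4, 5, -1) → (-4, -23/5, -11/5); (3, 0, -3) → (3, -9/5, 12/5)
T2 rotate right-handed about the z-axis with cos θ = 3/5, sin θ = 4/5: (-4, -23/5, -11/5) → (32/25, -149/25, -11/5); (3, -9/5, 12/5) → (81/25, 33/25, 12/5)
T3 reflect across x = 0: (32/25, -149/25, -11/5) → (-32/25, -149/25, -11/5); (81/25, 33/25, 12/5) → (-81/25, 33/25, 12/5)
T4 reflect across z = 0: (-32/25, -149/25, -11/5) → (-32/25, -149/25, 11/5); (-81/25, 33/25, 12/5) → (-81/25, 33/25, -12/5)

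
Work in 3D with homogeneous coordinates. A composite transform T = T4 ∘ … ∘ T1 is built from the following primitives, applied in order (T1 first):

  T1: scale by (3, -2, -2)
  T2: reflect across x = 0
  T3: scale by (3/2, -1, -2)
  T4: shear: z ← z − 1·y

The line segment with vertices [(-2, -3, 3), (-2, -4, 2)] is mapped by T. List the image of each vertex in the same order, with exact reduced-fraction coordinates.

image vertices: (9, -6, 18), (9, -8, 16)

T1 scale by (3, -2, -2): (-2, -3, 3) → (-6, 6, -6); (-2, -4, 2) → (-6, 8, -4)
T2 reflect across x = 0: (-6, 6, -6) → (6, 6, -6); (-6, 8, -4) → (6, 8, -4)
T3 scale by (3/2, -1, -2): (6, 6, -6) → (9, -6, 12); (6, 8, -4) → (9, -8, 8)
T4 shear: z ← z − 1·y: (9, -6, 12) → (9, -6, 18); (9, -8, 8) → (9, -8, 16)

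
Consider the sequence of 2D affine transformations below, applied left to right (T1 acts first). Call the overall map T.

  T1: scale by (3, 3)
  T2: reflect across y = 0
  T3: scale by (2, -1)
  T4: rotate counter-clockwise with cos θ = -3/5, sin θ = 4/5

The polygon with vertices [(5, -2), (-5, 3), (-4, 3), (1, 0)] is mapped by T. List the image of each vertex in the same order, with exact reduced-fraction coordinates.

T1 scale by (3, 3): (5, -2) → (15, -6); (-5, 3) → (-15, 9); (-4, 3) → (-12, 9); (1, 0) → (3, 0)
T2 reflect across y = 0: (15, -6) → (15, 6); (-15, 9) → (-15, -9); (-12, 9) → (-12, -9); (3, 0) → (3, 0)
T3 scale by (2, -1): (15, 6) → (30, -6); (-15, -9) → (-30, 9); (-12, -9) → (-24, 9); (3, 0) → (6, 0)
T4 rotate counter-clockwise with cos θ = -3/5, sin θ = 4/5: (30, -6) → (-66/5, 138/5); (-30, 9) → (54/5, -147/5); (-24, 9) → (36/5, -123/5); (6, 0) → (-18/5, 24/5)

image vertices: (-66/5, 138/5), (54/5, -147/5), (36/5, -123/5), (-18/5, 24/5)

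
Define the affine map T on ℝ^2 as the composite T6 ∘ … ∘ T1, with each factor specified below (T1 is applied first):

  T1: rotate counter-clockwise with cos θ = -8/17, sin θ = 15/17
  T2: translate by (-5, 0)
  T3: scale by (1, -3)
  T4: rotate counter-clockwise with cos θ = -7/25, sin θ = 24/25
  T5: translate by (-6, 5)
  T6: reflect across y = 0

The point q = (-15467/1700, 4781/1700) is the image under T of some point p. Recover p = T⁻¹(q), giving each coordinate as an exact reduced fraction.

p = (-3/4, 9/4)

T1 = [-8/17 -15/17 0; 15/17 -8/17 0; 0 0 1]
T2·T1 = [-8/17 -15/17 -5; 15/17 -8/17 0; 0 0 1]
T3·…·T1 = [-8/17 -15/17 -5; -45/17 24/17 0; 0 0 1]
T4·…·T1 = [1136/425 -471/425 7/5; 123/425 -528/425 -24/5; 0 0 1]
T5·…·T1 = [1136/425 -471/425 -23/5; 123/425 -528/425 1/5; 0 0 1]
T6·…·T1 = [1136/425 -471/425 -23/5; -123/425 528/425 -1/5; 0 0 1]
det M = 3; M⁻¹ = [176/425 157/425 841/425; 41/425 1136/1275 793/1275; 0 0 1]
M⁻¹ · (-15467/1700, 4781/1700)ᵀ = (-3/4, 9/4)ᵀ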